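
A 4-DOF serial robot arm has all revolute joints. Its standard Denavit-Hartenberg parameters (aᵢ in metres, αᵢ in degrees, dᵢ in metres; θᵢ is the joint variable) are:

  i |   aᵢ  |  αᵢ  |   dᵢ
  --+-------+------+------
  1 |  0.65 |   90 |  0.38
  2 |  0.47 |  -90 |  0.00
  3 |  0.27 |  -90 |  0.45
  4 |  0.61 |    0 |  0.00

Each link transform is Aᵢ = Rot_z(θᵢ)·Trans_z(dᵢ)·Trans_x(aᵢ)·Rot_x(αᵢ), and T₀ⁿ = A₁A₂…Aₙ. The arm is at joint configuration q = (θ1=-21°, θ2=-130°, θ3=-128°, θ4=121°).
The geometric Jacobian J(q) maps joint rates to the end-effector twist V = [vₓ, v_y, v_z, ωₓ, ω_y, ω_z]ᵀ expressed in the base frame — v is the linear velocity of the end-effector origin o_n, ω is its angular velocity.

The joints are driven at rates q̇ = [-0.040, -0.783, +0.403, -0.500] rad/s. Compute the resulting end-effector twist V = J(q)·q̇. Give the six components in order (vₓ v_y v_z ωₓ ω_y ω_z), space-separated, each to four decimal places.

-0.3240 -0.0963 0.5290 0.9156 0.8170 0.0028

o_n = [0.2688, -0.0659, 0.0460]
J₁: ẑ×o_n = [0.0659, 0.2688, -0.0000], ω = ẑ
J2: z=[-0.3584, -0.9336, 0.0000] o=[0.6068, -0.2329, 0.3800] → [0.3118, -0.1197, -0.3754, -0.3584, -0.9336, 0.0000]
J3: z=[0.7152, -0.2745, -0.6428] o=[0.3248, -0.1247, 0.0200] → [0.0306, 0.0174, 0.0267, 0.7152, -0.2745, -0.6428]
J4: z=[-0.6935, -0.3932, -0.6037] o=[0.6701, -0.4851, -0.1420] → [0.1792, 0.3726, -0.4485, -0.6935, -0.3932, -0.6037]
V = J·q̇ = [-0.3240, -0.0963, 0.5290, 0.9156, 0.8170, 0.0028]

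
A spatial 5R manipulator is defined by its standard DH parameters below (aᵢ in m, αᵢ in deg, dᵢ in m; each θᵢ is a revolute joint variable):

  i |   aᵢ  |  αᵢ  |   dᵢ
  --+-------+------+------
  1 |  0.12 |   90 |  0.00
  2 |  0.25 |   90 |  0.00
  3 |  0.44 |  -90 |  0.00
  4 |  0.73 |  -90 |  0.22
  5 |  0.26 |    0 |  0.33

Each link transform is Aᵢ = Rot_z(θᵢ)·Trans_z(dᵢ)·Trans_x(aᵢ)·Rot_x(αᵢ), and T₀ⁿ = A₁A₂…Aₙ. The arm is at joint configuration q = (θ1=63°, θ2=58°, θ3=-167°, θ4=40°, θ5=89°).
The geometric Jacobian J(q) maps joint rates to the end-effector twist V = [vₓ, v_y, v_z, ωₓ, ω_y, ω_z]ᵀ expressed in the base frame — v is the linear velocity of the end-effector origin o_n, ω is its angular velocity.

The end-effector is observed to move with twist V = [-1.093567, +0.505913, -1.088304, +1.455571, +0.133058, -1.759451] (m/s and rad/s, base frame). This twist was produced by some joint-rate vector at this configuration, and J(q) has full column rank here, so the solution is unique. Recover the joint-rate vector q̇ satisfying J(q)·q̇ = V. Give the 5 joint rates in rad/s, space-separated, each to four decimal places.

-0.5770 0.6050 0.7720 -0.7480 -0.6730

o_n = [-0.4757, -0.6277, -0.0647]
J₁: ẑ×o_n = [0.6277, -0.4757, 0.0000], ω = ẑ
J2: z=[0.8910, -0.4540, 0.0000] o=[0.0545, 0.1069, 0.0000] → [0.0294, 0.0577, -0.8953, 0.8910, -0.4540, 0.0000]
J3: z=[0.3850, 0.7556, -0.5299] o=[0.1146, 0.2250, 0.2120] → [-0.6609, 0.4194, 0.1178, 0.3850, 0.7556, -0.5299]
J4: z=[-0.8141, 0.5486, 0.1908] o=[-0.0767, 0.0675, -0.1516] → [0.1803, -0.0054, 0.7848, -0.8141, 0.5486, 0.1908]
J5: z=[-0.0154, -0.3488, 0.9371] o=[-0.6796, -0.3666, -0.3230] → [0.1546, 0.1951, 0.0751, -0.0154, -0.3488, 0.9371]
q̇ = J⁺·V = [-0.5770, 0.6050, 0.7720, -0.7480, -0.6730]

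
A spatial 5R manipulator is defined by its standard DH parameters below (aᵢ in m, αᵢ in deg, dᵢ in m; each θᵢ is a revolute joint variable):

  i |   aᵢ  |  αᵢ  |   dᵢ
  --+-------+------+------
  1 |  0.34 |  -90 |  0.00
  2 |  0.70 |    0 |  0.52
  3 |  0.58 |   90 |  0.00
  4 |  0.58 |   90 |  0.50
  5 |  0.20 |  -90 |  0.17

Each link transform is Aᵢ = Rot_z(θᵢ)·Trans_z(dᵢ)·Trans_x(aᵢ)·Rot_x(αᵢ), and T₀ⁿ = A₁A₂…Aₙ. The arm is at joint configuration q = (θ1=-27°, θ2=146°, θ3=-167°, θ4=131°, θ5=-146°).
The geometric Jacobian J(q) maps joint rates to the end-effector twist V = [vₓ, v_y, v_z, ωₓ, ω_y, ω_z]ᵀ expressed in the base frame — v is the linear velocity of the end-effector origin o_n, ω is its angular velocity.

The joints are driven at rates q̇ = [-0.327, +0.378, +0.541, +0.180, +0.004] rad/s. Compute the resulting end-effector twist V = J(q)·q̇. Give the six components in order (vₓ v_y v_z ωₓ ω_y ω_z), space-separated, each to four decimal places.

0.4888 -0.2880 -0.0554 0.3634 0.8492 -0.1579

o_n = [0.4537, 0.8284, 0.1274]
J₁: ẑ×o_n = [-0.8284, 0.4537, 0.0000], ω = ẑ
J2: z=[0.4540, 0.8910, 0.0000] o=[0.3029, -0.1544, 0.0000] → [0.1135, -0.0578, 0.3119, 0.4540, 0.8910, 0.0000]
J3: z=[0.4540, 0.8910, 0.0000] o=[0.0219, 0.5724, -0.3914] → [0.4623, -0.2355, -0.2685, 0.4540, 0.8910, 0.0000]
J4: z=[-0.3193, 0.1627, 0.9336] o=[0.5044, 0.3266, -0.1836] → [-0.4179, 0.0520, -0.1520, -0.3193, 0.1627, 0.9336]
J5: z=[0.9256, 0.2647, 0.2705] o=[0.2270, 0.9592, 0.1468] → [0.0302, 0.0793, -0.1811, 0.9256, 0.2647, 0.2705]
V = J·q̇ = [0.4888, -0.2880, -0.0554, 0.3634, 0.8492, -0.1579]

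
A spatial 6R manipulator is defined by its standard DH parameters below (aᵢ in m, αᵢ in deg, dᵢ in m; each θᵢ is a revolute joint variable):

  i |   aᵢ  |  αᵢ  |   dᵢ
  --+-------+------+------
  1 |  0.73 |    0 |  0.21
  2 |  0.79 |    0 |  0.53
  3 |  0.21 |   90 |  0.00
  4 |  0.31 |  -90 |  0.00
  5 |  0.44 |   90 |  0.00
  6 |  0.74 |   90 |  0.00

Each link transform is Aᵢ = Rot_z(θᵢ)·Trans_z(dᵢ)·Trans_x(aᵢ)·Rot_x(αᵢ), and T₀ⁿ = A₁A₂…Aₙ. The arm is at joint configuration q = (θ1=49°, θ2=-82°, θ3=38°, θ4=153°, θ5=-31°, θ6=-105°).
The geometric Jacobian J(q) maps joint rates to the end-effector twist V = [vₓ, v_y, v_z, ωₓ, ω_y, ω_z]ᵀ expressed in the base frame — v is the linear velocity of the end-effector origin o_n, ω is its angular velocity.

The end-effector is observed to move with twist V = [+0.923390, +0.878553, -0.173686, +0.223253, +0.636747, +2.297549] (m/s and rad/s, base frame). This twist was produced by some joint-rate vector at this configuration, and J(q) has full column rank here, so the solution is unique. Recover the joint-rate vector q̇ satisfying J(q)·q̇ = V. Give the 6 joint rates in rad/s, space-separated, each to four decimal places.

o_n = [1.2209, -0.0008, 1.6143]
J₁: ẑ×o_n = [0.0008, 1.2209, -0.0000], ω = ẑ
J2: z=[0.0000, 0.0000, 1.0000] o=[0.4789, 0.5509, 0.2100] → [0.5518, 0.7420, -0.0000, 0.0000, 0.0000, 1.0000]
J3: z=[0.0000, 0.0000, 1.0000] o=[1.1415, 0.1207, 0.7400] → [0.1215, 0.0794, -0.0000, 0.0000, 0.0000, 1.0000]
J4: z=[0.0872, -0.9962, 0.0000] o=[1.3507, 0.1390, 0.7400] → [-0.8710, -0.0762, -0.1415, 0.0872, -0.9962, 0.0000]
J5: z=[-0.4523, -0.0396, -0.8910] o=[1.0755, 0.1149, 0.8807] → [-0.1322, 0.2022, 0.0581, -0.4523, -0.0396, -0.8910]
J6: z=[0.5319, -0.8139, -0.2338] o=[0.7605, -0.1401, 1.0520] → [-0.4251, -0.4067, 0.4488, 0.5319, -0.8139, -0.2338]
q̇ = J⁺·V = [0.3580, 0.5900, 0.3980, -0.3080, -0.9740, -0.3580]

0.3580 0.5900 0.3980 -0.3080 -0.9740 -0.3580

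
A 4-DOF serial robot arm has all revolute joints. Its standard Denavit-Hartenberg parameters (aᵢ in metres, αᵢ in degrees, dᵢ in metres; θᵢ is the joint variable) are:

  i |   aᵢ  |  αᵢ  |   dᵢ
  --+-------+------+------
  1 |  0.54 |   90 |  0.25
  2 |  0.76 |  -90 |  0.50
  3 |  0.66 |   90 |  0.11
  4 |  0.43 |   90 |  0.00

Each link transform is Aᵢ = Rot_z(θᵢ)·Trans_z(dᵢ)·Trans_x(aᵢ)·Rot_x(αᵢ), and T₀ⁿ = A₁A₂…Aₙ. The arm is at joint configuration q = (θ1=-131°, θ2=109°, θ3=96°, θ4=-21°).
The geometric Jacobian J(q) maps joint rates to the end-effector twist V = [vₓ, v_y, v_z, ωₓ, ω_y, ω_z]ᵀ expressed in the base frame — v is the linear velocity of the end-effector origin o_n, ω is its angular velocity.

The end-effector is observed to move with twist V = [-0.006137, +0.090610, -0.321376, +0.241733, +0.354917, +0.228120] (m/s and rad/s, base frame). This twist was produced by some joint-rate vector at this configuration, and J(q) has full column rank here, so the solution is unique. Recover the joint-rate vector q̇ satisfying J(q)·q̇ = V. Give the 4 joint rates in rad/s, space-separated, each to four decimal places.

-0.4360 0.1310 0.1870 0.7710

o_n = [0.1763, -0.6441, 0.8780]
J₁: ẑ×o_n = [0.6441, 0.1763, -0.0000], ω = ẑ
J2: z=[-0.7547, 0.6561, 0.0000] o=[-0.3543, -0.4075, 0.2500] → [0.4120, 0.4740, -0.1696, -0.7547, 0.6561, 0.0000]
J3: z=[0.6203, 0.7136, -0.3256] o=[-0.5693, 0.1072, 0.9686] → [-0.3092, -0.1866, -0.9981, 0.6203, 0.7136, -0.3256]
J4: z=[0.2913, 0.1758, 0.9403] o=[-0.0204, -0.2619, 0.8676] → [0.3612, 0.1820, -0.1459, 0.2913, 0.1758, 0.9403]
q̇ = J⁺·V = [-0.4360, 0.1310, 0.1870, 0.7710]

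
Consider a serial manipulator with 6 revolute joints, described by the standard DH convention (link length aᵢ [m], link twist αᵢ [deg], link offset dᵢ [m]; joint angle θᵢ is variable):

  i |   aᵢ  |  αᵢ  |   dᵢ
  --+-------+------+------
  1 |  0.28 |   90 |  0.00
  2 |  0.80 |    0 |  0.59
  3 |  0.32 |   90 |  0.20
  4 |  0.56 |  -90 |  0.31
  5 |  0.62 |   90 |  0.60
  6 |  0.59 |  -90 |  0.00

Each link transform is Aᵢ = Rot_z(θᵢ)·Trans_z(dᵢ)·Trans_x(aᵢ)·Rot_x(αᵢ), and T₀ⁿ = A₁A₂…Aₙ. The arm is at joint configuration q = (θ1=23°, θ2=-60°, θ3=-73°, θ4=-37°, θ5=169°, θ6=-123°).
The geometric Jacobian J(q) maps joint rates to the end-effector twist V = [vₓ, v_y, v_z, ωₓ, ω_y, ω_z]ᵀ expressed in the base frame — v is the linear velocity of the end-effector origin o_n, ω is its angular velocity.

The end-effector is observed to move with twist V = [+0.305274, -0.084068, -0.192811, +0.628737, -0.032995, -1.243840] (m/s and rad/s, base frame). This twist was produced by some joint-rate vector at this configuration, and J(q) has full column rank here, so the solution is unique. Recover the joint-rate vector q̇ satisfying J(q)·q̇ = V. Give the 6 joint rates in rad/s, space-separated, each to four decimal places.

o_n = [0.3600, -0.6222, -0.9564]
J₁: ẑ×o_n = [0.6222, 0.3600, -0.0000], ω = ẑ
J2: z=[0.3907, -0.9205, 0.0000] o=[0.2577, 0.1094, 0.0000] → [0.8804, 0.3737, -0.1918, 0.3907, -0.9205, 0.0000]
J3: z=[0.3907, -0.9205, 0.0000] o=[0.8565, -0.2774, -0.6928] → [0.2427, 0.1030, -0.5918, 0.3907, -0.9205, 0.0000]
J4: z=[-0.6732, -0.2858, 0.6820] o=[0.7337, -0.5468, -0.9269] → [0.0599, -0.2748, -0.0560, -0.6732, -0.2858, 0.6820]
J5: z=[-0.0658, -0.8955, -0.4401] o=[0.1126, -0.4443, -1.0425] → [-0.1554, -0.1032, 0.2332, -0.0658, -0.8955, -0.4401]
J6: z=[0.5203, 0.3456, -0.7809] o=[0.6010, -1.1554, -1.0318] → [0.4424, 0.1490, 0.3607, 0.5203, 0.3456, -0.7809]
q̇ = J⁺·V = [-0.9920, 0.2960, 0.5480, 0.3440, -0.5750, 0.9470]

-0.9920 0.2960 0.5480 0.3440 -0.5750 0.9470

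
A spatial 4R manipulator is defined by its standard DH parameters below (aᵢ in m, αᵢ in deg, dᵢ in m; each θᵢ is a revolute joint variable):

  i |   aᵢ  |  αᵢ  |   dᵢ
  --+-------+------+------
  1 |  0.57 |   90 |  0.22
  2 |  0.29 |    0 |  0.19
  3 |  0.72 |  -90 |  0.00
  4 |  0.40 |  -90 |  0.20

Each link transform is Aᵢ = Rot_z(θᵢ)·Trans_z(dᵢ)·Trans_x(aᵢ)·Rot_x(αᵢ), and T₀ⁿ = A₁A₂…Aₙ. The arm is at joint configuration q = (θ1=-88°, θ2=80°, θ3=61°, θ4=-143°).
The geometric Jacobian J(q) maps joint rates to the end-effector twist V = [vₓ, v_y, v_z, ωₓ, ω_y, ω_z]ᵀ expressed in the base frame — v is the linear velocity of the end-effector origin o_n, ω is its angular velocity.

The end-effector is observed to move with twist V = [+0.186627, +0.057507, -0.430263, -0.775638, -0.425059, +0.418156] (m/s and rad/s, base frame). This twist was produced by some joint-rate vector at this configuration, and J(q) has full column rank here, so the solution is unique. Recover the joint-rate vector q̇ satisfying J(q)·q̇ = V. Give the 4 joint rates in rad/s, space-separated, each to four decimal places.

-0.0730 0.2150 0.5750 -0.6320

o_n = [-0.4241, -0.1981, 0.6022]
J₁: ẑ×o_n = [0.1981, -0.4241, 0.0000], ω = ẑ
J2: z=[-0.9994, -0.0349, 0.0000] o=[0.0199, -0.5697, 0.2200] → [-0.0133, 0.3820, -0.3868, -0.9994, -0.0349, 0.0000]
J3: z=[-0.9994, -0.0349, 0.0000] o=[-0.1682, -0.6266, 0.5056] → [-0.0034, 0.0966, -0.4371, -0.9994, -0.0349, 0.0000]
J4: z=[-0.0220, 0.6289, -0.7771] o=[-0.1878, -0.0674, 0.9587] → [-0.3258, 0.1758, 0.1515, -0.0220, 0.6289, -0.7771]
q̇ = J⁺·V = [-0.0730, 0.2150, 0.5750, -0.6320]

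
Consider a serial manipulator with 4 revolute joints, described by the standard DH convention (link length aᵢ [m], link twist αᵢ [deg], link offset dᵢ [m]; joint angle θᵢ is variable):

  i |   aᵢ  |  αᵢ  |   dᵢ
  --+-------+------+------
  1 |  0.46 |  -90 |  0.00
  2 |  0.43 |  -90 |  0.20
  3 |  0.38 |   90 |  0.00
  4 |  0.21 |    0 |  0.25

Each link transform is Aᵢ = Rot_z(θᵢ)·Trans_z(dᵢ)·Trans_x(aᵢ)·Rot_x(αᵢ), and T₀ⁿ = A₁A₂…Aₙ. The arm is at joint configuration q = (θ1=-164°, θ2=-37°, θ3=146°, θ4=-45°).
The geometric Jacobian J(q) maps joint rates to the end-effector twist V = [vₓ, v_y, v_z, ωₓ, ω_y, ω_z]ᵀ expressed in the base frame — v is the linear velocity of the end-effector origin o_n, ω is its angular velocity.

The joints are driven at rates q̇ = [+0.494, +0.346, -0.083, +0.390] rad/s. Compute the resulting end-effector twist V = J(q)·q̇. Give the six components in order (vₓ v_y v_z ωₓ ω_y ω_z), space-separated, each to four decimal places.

-0.1892 -0.2393 -0.0555 -0.1132 -0.0560 0.6915

o_n = [-0.5408, 0.1599, 0.1978]
J₁: ẑ×o_n = [-0.1599, -0.5408, 0.0000], ω = ẑ
J2: z=[0.2756, -0.9613, 0.0000] o=[-0.4422, -0.1268, 0.0000] → [-0.1902, -0.0545, -0.0158, 0.2756, -0.9613, 0.0000]
J3: z=[-0.5785, -0.1659, -0.7986] o=[-0.7172, -0.4137, 0.2588] → [0.4682, -0.1761, -0.3026, -0.5785, -0.1659, -0.7986]
J4: z=[-0.6578, 0.6738, 0.3365] o=[-0.5339, -0.1401, 0.0692] → [-0.0143, 0.0823, -0.1927, -0.6578, 0.6738, 0.3365]
V = J·q̇ = [-0.1892, -0.2393, -0.0555, -0.1132, -0.0560, 0.6915]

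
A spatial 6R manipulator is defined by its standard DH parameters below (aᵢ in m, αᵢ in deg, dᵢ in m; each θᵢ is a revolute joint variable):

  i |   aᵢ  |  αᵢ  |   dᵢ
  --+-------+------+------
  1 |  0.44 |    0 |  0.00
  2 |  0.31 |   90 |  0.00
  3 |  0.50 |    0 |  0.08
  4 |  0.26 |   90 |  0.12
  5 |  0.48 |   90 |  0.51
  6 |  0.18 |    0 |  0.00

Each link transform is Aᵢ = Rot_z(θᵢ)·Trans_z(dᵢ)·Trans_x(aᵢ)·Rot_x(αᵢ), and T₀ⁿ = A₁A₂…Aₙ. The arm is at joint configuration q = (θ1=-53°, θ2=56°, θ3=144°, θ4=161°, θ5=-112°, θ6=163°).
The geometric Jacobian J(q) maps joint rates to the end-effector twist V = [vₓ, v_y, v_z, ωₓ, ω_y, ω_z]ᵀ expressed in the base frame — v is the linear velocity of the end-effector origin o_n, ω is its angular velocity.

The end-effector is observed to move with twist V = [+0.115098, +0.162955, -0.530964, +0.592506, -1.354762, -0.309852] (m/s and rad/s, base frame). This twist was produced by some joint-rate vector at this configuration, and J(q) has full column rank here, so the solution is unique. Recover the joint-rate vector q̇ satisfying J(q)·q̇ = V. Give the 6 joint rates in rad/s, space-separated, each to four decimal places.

-0.7210 -0.1980 0.5880 0.7150 -0.7760 0.2160

o_n = [-0.2114, -0.2908, -0.1473]
J₁: ẑ×o_n = [0.2908, -0.2114, 0.0000], ω = ẑ
J2: z=[0.0000, 0.0000, 1.0000] o=[0.2648, -0.3514, 0.0000] → [-0.0606, -0.4762, 0.0000, 0.0000, 0.0000, 1.0000]
J3: z=[0.0523, -0.9986, 0.0000] o=[0.5744, -0.3352, 0.0000] → [0.1471, 0.0077, -0.7824, 0.0523, -0.9986, 0.0000]
J4: z=[0.0523, -0.9986, 0.0000] o=[0.1746, -0.4362, 0.2939] → [0.4406, 0.0231, -0.3779, 0.0523, -0.9986, 0.0000]
J5: z=[-0.8180, -0.0429, -0.5736] o=[0.3298, -0.5483, 0.0809] → [0.1575, 0.1237, -0.2338, -0.8180, -0.0429, -0.5736]
J6: z=[-0.5115, -0.4019, 0.7595] o=[-0.2137, -0.1311, -0.0643] → [0.1547, -0.0408, 0.0826, -0.5115, -0.4019, 0.7595]
q̇ = J⁺·V = [-0.7210, -0.1980, 0.5880, 0.7150, -0.7760, 0.2160]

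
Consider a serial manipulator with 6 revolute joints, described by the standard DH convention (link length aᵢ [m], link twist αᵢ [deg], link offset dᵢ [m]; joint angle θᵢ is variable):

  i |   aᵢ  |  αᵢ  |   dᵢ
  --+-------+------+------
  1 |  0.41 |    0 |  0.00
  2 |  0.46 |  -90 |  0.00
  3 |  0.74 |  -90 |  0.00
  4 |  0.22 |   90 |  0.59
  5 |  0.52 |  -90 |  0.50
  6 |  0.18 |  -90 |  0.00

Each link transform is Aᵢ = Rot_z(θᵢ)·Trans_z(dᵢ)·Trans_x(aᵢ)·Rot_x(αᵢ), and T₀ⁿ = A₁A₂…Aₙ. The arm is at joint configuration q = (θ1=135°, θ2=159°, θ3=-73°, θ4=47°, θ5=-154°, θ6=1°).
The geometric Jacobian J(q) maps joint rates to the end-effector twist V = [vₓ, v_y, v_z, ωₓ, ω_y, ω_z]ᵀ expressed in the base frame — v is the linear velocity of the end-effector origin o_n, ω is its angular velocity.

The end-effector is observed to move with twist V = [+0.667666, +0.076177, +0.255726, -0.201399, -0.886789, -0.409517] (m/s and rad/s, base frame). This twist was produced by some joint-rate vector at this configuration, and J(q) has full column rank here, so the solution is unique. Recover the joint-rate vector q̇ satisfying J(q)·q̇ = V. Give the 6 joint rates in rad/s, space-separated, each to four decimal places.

o_n = [0.6883, -0.3383, 0.7055]
J₁: ẑ×o_n = [0.3383, 0.6883, -0.0000], ω = ẑ
J2: z=[0.0000, 0.0000, 1.0000] o=[-0.2899, 0.2899, 0.0000] → [0.6283, 0.9782, -0.0000, 0.0000, 0.0000, 1.0000]
J3: z=[0.9135, 0.4067, 0.0000] o=[-0.1028, -0.1303, 0.0000] → [0.2870, -0.6445, -0.5118, 0.9135, 0.4067, 0.0000]
J4: z=[0.3890, -0.8736, -0.2924] o=[-0.0148, -0.3280, 0.7077] → [-0.0012, -0.2047, 0.6102, 0.3890, -0.8736, -0.2924]
J5: z=[0.7100, 0.0821, 0.6994] o=[0.0855, -0.9489, 0.6786] → [-0.4248, 0.4025, 0.3841, 0.7100, 0.0821, 0.6994]
J6: z=[-0.6069, 0.5750, 0.5487] o=[0.6262, -0.4846, 0.7902] → [-0.1289, -0.0173, -0.1244, -0.6069, 0.5750, 0.5487]
q̇ = J⁺·V = [-0.2220, 0.6680, -0.0720, 0.8090, -0.7650, -0.1530]

-0.2220 0.6680 -0.0720 0.8090 -0.7650 -0.1530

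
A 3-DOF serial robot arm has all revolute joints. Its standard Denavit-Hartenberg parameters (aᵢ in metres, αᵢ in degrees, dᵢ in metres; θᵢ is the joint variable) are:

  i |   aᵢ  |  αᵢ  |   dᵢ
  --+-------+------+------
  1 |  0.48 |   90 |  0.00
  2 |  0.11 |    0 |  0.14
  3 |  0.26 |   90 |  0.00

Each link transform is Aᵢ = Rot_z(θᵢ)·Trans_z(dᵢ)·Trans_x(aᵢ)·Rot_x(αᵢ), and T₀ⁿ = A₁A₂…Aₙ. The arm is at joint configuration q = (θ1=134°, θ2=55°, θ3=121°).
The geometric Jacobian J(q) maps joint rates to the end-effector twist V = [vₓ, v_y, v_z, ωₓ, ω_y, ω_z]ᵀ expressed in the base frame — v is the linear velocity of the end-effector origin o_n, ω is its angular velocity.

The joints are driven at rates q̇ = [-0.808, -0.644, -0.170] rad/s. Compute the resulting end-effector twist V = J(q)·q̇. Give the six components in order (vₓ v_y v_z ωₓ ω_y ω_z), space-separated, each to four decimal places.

0.1929 0.1302 0.1705 -0.5855 -0.5655 -0.8080

o_n = [-0.0964, 0.3013, 0.1082]
J₁: ẑ×o_n = [-0.3013, -0.0964, 0.0000], ω = ẑ
J2: z=[0.7193, 0.6947, 0.0000] o=[-0.3334, 0.3453, 0.0000] → [0.0752, -0.0779, -0.1963, 0.7193, 0.6947, 0.0000]
J3: z=[0.7193, 0.6947, 0.0000] o=[-0.2766, 0.4879, 0.0901] → [0.0126, -0.0130, -0.2594, 0.7193, 0.6947, 0.0000]
V = J·q̇ = [0.1929, 0.1302, 0.1705, -0.5855, -0.5655, -0.8080]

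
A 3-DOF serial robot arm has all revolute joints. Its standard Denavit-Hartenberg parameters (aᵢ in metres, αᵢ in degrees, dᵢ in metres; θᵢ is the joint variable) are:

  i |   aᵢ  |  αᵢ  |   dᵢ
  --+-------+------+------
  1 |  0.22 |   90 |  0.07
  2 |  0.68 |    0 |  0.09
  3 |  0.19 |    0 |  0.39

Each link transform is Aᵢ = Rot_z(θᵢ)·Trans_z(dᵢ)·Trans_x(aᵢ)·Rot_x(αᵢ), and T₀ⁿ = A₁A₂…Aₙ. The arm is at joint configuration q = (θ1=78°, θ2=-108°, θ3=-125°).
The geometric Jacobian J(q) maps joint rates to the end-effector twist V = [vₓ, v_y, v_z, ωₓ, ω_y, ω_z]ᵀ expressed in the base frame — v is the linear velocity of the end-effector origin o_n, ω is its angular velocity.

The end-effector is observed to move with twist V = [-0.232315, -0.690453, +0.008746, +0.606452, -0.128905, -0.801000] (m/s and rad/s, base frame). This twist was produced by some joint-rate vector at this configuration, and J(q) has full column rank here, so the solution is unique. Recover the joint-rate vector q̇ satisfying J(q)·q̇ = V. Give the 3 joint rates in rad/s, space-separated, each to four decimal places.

o_n = [0.4478, -0.2020, -0.4250]
J₁: ẑ×o_n = [0.2020, 0.4478, -0.0000], ω = ẑ
J2: z=[0.9781, -0.2079, 0.0000] o=[0.0457, 0.2152, 0.0700] → [0.1029, 0.4842, -0.3245, 0.9781, -0.2079, 0.0000]
J3: z=[0.9781, -0.2079, 0.0000] o=[0.0901, -0.0091, -0.5767] → [-0.0315, -0.1484, -0.1143, 0.9781, -0.2079, 0.0000]
q̇ = J⁺·V = [-0.8010, -0.3790, 0.9990]

-0.8010 -0.3790 0.9990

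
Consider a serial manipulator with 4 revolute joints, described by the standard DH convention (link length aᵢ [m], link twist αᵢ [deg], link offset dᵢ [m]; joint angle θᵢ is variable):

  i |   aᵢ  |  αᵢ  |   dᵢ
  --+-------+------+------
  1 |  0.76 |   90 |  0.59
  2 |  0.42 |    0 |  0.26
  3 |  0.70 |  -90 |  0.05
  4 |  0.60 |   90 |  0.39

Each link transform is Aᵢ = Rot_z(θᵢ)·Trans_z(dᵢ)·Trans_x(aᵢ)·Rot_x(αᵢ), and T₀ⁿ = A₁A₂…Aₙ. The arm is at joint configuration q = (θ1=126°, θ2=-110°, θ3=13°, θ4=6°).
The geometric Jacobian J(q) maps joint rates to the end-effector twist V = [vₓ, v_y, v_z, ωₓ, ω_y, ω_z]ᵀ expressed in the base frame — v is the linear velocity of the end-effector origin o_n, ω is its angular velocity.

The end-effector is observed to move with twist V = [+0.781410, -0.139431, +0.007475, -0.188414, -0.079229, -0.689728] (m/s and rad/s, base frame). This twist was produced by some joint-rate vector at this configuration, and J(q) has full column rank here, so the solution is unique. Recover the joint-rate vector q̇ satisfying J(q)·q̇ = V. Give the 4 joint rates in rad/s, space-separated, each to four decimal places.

o_n = [-0.2969, 0.8293, -1.1392]
J₁: ẑ×o_n = [-0.8293, -0.2969, 0.0000], ω = ẑ
J2: z=[0.8090, 0.5878, 0.0000] o=[-0.4467, 0.6149, 0.5900] → [-1.0164, 1.3990, 0.0854, 0.8090, 0.5878, 0.0000]
J3: z=[0.8090, 0.5878, 0.0000] o=[-0.1519, 0.6515, 0.1953] → [-0.7844, 1.0797, 0.2291, 0.8090, 0.5878, 0.0000]
J4: z=[-0.5834, 0.8030, -0.1219] o=[-0.0613, 0.6118, -0.4995] → [-0.4872, -0.3446, 0.0622, -0.5834, 0.8030, -0.1219]
q̇ = J⁺·V = [-0.6840, -0.3490, 0.1500, 0.0470]

-0.6840 -0.3490 0.1500 0.0470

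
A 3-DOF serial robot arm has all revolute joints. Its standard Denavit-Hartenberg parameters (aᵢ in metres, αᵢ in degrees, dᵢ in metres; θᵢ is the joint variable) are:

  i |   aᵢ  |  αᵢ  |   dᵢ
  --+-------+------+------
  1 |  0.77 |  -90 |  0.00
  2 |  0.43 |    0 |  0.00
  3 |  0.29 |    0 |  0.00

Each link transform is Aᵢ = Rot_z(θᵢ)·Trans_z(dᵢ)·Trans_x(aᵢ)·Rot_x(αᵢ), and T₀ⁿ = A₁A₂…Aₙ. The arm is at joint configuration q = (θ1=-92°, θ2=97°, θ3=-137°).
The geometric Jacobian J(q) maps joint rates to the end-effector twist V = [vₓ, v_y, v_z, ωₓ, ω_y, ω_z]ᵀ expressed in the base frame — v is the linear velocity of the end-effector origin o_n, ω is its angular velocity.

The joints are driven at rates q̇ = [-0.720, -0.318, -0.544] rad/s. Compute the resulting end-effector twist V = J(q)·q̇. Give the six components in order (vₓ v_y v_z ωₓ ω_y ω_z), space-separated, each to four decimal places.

-0.6753 0.0486 0.1748 -0.8615 0.0301 -0.7200

o_n = [-0.0328, -0.9392, -0.2404]
J₁: ẑ×o_n = [0.9392, -0.0328, 0.0000], ω = ẑ
J2: z=[0.9994, -0.0349, 0.0000] o=[-0.0269, -0.7695, 0.0000] → [0.0084, 0.2402, -0.1697, 0.9994, -0.0349, 0.0000]
J3: z=[0.9994, -0.0349, 0.0000] o=[-0.0250, -0.7172, -0.4268] → [-0.0065, -0.1863, -0.2222, 0.9994, -0.0349, 0.0000]
V = J·q̇ = [-0.6753, 0.0486, 0.1748, -0.8615, 0.0301, -0.7200]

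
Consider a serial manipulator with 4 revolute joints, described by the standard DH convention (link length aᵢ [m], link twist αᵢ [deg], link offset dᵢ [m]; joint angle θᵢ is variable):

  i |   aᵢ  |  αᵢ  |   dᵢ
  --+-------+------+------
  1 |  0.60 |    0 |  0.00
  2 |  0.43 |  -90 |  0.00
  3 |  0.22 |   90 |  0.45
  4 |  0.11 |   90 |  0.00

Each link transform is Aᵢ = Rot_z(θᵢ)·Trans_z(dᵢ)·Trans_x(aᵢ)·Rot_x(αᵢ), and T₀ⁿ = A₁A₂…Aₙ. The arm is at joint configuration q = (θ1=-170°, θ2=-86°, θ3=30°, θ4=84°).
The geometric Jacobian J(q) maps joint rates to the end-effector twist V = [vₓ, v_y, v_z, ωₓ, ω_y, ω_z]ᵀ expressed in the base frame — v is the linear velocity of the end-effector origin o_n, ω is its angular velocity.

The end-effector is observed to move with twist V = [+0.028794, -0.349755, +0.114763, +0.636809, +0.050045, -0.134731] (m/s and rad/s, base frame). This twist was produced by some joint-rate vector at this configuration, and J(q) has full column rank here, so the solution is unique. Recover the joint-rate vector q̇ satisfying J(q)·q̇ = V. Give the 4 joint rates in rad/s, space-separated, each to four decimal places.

0.6890 -0.6410 -0.6300 -0.2110

o_n = [-1.2862, 0.3722, -0.1157]
J₁: ẑ×o_n = [-0.3722, -1.2862, 0.0000], ω = ẑ
J2: z=[0.0000, 0.0000, 1.0000] o=[-0.5909, -0.1042, 0.0000] → [-0.4764, -0.6953, 0.0000, 0.0000, 0.0000, 1.0000]
J3: z=[-0.9703, -0.2419, 0.0000] o=[-0.6949, 0.3130, 0.0000] → [0.0280, -0.1123, -0.2005, -0.9703, -0.2419, 0.0000]
J4: z=[-0.1210, 0.4851, 0.8660] o=[-1.1776, 0.3890, -0.1100] → [0.0118, -0.0947, 0.0547, -0.1210, 0.4851, 0.8660]
q̇ = J⁺·V = [0.6890, -0.6410, -0.6300, -0.2110]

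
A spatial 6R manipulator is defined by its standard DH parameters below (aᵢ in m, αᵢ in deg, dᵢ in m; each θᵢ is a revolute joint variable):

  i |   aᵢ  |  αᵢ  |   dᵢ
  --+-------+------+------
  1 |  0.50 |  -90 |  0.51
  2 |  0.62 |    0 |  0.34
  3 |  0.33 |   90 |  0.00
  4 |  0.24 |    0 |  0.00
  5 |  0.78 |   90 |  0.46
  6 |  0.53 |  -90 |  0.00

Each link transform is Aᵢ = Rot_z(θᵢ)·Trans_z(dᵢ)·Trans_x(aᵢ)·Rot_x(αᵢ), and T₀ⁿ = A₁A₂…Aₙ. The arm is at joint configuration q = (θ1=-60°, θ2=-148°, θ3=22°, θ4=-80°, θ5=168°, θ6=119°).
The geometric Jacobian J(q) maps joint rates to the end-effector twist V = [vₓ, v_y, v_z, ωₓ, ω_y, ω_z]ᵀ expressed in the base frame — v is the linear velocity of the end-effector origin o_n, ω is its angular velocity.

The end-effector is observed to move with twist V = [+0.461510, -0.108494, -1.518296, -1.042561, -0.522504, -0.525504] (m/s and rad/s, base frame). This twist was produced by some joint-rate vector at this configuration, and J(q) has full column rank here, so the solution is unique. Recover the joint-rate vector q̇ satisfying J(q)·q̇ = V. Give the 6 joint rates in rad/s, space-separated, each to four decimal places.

o_n = [0.0414, 1.1811, 0.6112]
J₁: ẑ×o_n = [-1.1811, 0.0414, 0.0000], ω = ẑ
J2: z=[0.8660, 0.5000, 0.0000] o=[0.2500, -0.4330, 0.5100] → [0.0506, -0.0876, 1.5022, 0.8660, 0.5000, 0.0000]
J3: z=[0.8660, 0.5000, 0.0000] o=[0.2816, 0.1923, 0.8385] → [-0.1137, 0.1969, 0.9764, 0.8660, 0.5000, 0.0000]
J4: z=[-0.4045, 0.7006, -0.5878] o=[0.1846, 0.3603, 1.1055] → [0.1361, -0.1158, -0.2317, -0.4045, 0.7006, -0.5878]
J5: z=[-0.4045, 0.7006, -0.5878] o=[-0.0324, 0.2634, 1.1392] → [0.1694, -0.2570, -0.4229, -0.4045, 0.7006, -0.5878]
J6: z=[-0.3239, 0.4913, 0.8085] o=[0.4486, 0.9893, 0.8909] → [-0.2925, -0.4199, 0.1379, -0.3239, 0.4913, 0.8085]
q̇ = J⁺·V = [-0.2680, -0.4630, -0.7070, -0.1140, 0.3210, -0.1680]

-0.2680 -0.4630 -0.7070 -0.1140 0.3210 -0.1680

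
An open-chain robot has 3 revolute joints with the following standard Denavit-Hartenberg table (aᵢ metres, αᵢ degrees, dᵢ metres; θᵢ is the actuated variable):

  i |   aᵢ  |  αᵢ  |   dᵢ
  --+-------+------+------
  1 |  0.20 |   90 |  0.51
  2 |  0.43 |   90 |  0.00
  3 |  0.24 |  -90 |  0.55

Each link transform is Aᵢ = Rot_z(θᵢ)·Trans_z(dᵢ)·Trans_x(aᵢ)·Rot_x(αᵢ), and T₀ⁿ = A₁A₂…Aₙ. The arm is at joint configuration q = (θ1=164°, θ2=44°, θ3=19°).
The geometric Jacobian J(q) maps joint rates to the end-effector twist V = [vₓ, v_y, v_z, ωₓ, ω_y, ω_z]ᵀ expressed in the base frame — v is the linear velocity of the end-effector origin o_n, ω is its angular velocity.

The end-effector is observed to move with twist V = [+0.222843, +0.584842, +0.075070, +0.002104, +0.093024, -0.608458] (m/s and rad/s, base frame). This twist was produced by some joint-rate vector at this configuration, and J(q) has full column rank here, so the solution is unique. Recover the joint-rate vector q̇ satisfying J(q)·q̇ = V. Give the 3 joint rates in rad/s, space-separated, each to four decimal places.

-0.5840 0.0900 0.0340

o_n = [-0.9922, 0.3658, 0.5707]
J₁: ẑ×o_n = [-0.3658, -0.9922, 0.0000], ω = ẑ
J2: z=[0.2756, 0.9613, 0.0000] o=[-0.1923, 0.0551, 0.5100] → [0.0583, -0.0167, 0.8546, 0.2756, 0.9613, 0.0000]
J3: z=[-0.6677, 0.1915, -0.7193] o=[-0.4896, 0.1404, 0.8087] → [0.1166, 0.2026, -0.0543, -0.6677, 0.1915, -0.7193]
q̇ = J⁺·V = [-0.5840, 0.0900, 0.0340]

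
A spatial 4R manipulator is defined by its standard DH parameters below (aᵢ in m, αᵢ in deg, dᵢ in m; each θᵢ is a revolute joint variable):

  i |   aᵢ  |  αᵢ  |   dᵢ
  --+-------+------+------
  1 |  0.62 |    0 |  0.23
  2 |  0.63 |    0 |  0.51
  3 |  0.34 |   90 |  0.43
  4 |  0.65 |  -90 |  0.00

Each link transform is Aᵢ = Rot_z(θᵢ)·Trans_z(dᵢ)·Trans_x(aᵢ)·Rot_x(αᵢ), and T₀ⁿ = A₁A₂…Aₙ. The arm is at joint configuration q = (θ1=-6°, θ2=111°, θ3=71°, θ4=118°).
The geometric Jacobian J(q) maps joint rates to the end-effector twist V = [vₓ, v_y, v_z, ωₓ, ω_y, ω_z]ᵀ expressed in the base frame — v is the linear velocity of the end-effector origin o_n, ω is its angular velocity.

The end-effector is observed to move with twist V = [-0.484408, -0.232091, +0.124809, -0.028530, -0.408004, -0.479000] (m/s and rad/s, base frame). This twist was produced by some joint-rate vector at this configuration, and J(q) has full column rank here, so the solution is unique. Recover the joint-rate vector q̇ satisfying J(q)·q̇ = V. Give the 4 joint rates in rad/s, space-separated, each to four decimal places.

-0.3300 0.7080 -0.8570 -0.4090

o_n = [0.4188, 0.5462, 1.7439]
J₁: ẑ×o_n = [-0.5462, 0.4188, 0.0000], ω = ẑ
J2: z=[0.0000, 0.0000, 1.0000] o=[0.6166, -0.0648, 0.2300] → [-0.6110, -0.1978, 0.0000, 0.0000, 0.0000, 1.0000]
J3: z=[0.0000, 0.0000, 1.0000] o=[0.4535, 0.5437, 0.7400] → [-0.0024, -0.0348, 0.0000, 0.0000, 0.0000, 1.0000]
J4: z=[0.0698, 0.9976, 0.0000] o=[0.1144, 0.5674, 1.1700] → [0.5725, -0.0400, -0.3052, 0.0698, 0.9976, 0.0000]
q̇ = J⁺·V = [-0.3300, 0.7080, -0.8570, -0.4090]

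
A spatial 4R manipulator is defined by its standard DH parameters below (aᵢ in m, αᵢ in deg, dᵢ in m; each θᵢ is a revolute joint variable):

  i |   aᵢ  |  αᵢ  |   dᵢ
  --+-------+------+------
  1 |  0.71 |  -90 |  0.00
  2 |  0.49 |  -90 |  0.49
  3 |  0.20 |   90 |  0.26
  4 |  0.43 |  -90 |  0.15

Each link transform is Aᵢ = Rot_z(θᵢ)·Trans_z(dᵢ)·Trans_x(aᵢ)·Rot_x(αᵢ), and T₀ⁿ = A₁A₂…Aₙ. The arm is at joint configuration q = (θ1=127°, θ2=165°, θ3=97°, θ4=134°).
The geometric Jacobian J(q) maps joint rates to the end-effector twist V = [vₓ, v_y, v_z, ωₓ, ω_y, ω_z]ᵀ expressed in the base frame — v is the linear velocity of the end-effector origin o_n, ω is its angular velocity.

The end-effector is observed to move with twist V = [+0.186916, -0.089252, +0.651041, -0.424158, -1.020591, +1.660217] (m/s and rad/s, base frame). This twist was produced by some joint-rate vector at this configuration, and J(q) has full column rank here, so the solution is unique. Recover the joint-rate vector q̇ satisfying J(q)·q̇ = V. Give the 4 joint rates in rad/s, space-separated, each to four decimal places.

o_n = [-0.4152, -0.3956, 0.3814]
J₁: ẑ×o_n = [0.3956, -0.4152, 0.0000], ω = ẑ
J2: z=[-0.7986, -0.6018, 0.0000] o=[-0.4273, 0.5670, 0.0000] → [-0.2296, 0.3046, 0.7761, -0.7986, -0.6018, 0.0000]
J3: z=[0.1558, -0.2067, 0.9659] o=[-0.5338, -0.1059, -0.1268] → [0.1748, 0.0354, -0.0206, 0.1558, -0.2067, 0.9659]
J4: z=[0.6743, -0.6923, -0.2569] o=[-0.3489, -0.0213, 0.1306] → [-0.2698, -0.1521, -0.2983, 0.6743, -0.6923, -0.2569]
q̇ = J⁺·V = [0.8940, 0.9950, 0.8850, 0.3450]

0.8940 0.9950 0.8850 0.3450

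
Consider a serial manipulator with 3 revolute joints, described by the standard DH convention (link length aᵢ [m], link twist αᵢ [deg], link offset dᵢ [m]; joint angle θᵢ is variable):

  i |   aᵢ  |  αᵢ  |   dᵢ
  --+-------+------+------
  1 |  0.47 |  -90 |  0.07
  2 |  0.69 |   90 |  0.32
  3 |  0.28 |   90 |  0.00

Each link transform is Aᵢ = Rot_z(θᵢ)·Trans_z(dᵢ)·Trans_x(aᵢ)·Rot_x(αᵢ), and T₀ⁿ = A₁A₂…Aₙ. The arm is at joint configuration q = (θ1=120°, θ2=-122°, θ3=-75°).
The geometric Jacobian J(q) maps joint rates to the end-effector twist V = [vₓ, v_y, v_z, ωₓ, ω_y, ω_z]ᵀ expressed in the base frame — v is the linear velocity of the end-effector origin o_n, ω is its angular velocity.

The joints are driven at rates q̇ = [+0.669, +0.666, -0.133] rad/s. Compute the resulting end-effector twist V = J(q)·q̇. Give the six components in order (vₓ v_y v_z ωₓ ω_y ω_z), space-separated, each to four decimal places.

-0.2381 0.3435 0.2386 -0.6332 -0.2353 0.7395

o_n = [-0.0759, 0.0323, 0.7166]
J₁: ẑ×o_n = [-0.0323, -0.0759, 0.0000], ω = ẑ
J2: z=[-0.8660, -0.5000, 0.0000] o=[-0.2350, 0.4070, 0.0700] → [-0.3233, 0.5600, 0.4040, -0.8660, -0.5000, 0.0000]
J3: z=[0.4240, -0.7344, -0.5299] o=[-0.3293, -0.0696, 0.6552] → [0.0089, -0.1604, 0.2294, 0.4240, -0.7344, -0.5299]
V = J·q̇ = [-0.2381, 0.3435, 0.2386, -0.6332, -0.2353, 0.7395]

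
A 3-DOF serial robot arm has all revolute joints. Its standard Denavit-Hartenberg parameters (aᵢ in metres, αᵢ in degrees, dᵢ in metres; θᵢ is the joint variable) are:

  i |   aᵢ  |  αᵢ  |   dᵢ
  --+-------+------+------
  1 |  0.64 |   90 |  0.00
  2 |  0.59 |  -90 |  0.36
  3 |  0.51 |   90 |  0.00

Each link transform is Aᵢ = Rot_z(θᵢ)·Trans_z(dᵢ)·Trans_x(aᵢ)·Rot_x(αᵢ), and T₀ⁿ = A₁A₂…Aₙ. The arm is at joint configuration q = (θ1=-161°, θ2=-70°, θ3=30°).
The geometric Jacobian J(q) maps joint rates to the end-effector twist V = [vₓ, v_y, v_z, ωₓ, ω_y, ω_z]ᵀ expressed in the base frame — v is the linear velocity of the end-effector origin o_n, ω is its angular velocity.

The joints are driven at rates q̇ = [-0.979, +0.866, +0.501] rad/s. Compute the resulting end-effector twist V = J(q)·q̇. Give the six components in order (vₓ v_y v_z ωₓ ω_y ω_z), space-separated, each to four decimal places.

-0.8997 0.4842 0.4256 -0.7271 0.6655 -0.8076

o_n = [-0.9729, -0.2240, -0.9695]
J₁: ẑ×o_n = [0.2240, -0.9729, 0.0000], ω = ẑ
J2: z=[-0.3256, 0.9455, 0.0000] o=[-0.6051, -0.2084, 0.0000] → [-0.9166, -0.3156, 0.3529, -0.3256, 0.9455, 0.0000]
J3: z=[-0.8885, -0.3059, 0.3420] o=[-0.9131, 0.0663, -0.5544] → [0.2263, -0.3892, 0.2396, -0.8885, -0.3059, 0.3420]
V = J·q̇ = [-0.8997, 0.4842, 0.4256, -0.7271, 0.6655, -0.8076]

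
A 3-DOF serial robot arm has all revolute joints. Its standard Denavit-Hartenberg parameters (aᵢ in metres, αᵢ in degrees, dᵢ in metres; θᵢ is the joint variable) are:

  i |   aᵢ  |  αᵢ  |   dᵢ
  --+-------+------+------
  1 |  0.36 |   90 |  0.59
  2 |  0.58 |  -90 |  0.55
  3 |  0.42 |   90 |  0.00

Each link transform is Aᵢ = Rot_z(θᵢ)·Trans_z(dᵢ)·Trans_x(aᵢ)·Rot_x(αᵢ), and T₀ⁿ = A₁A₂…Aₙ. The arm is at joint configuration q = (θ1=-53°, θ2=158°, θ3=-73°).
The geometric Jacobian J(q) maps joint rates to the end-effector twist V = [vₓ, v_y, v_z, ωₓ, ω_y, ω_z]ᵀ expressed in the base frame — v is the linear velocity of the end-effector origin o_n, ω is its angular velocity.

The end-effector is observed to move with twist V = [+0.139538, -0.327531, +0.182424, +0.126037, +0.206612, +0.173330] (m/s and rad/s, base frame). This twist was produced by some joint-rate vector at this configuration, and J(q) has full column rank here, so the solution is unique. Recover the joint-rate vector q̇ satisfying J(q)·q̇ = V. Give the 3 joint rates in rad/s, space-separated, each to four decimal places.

0.3940 -0.2250 0.2380

o_n = [-0.9355, -0.3398, 0.8533]
J₁: ẑ×o_n = [0.3398, -0.9355, 0.0000], ω = ẑ
J2: z=[-0.7986, -0.6018, 0.0000] o=[0.2167, -0.2875, 0.5900] → [-0.1584, 0.2103, -0.6516, -0.7986, -0.6018, 0.0000]
J3: z=[-0.2254, 0.2992, -0.9272] o=[-0.5462, -0.1890, 0.8073] → [-0.1260, 0.3713, 0.1505, -0.2254, 0.2992, -0.9272]
q̇ = J⁺·V = [0.3940, -0.2250, 0.2380]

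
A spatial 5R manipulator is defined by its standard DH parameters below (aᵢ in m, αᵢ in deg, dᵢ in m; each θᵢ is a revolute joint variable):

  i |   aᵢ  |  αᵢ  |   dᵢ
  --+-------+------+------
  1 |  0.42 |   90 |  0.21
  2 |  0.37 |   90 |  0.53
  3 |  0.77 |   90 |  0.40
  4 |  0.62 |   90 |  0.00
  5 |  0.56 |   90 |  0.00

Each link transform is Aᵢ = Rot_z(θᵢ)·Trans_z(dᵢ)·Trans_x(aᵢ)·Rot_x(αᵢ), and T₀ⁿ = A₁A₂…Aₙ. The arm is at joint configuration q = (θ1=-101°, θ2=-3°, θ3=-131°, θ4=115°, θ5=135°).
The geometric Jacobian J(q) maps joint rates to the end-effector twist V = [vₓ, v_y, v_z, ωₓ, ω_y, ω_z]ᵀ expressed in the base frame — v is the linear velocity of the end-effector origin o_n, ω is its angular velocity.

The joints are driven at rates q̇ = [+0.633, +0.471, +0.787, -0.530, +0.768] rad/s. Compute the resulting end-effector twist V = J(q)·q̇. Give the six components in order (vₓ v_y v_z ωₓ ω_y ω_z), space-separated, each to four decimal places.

0.8144 -0.9065 0.0211 0.4165 0.0359 -0.4741

o_n = [-0.2782, 0.0367, -0.3727]
J₁: ẑ×o_n = [-0.0367, -0.2782, 0.0000], ω = ẑ
J2: z=[-0.9816, 0.1908, 0.0000] o=[-0.0801, -0.4123, 0.2100] → [-0.1112, -0.5720, -0.4030, -0.9816, 0.1908, 0.0000]
J3: z=[0.0100, 0.0514, -0.9986] o=[-0.6709, -0.6739, 0.1906] → [0.6807, -0.3865, -0.0131, 0.0100, 0.0514, -0.9986]
J4: z=[-0.5002, 0.8650, 0.0395] o=[-0.0002, -0.2690, -0.1824] → [-0.1767, -0.1062, 0.0876, -0.5002, 0.8650, 0.0395]
J5: z=[0.7890, 0.4741, -0.3909] o=[-0.2215, -0.3709, -0.7525] → [0.3394, -0.2774, 0.3485, 0.7890, 0.4741, -0.3909]
V = J·q̇ = [0.8144, -0.9065, 0.0211, 0.4165, 0.0359, -0.4741]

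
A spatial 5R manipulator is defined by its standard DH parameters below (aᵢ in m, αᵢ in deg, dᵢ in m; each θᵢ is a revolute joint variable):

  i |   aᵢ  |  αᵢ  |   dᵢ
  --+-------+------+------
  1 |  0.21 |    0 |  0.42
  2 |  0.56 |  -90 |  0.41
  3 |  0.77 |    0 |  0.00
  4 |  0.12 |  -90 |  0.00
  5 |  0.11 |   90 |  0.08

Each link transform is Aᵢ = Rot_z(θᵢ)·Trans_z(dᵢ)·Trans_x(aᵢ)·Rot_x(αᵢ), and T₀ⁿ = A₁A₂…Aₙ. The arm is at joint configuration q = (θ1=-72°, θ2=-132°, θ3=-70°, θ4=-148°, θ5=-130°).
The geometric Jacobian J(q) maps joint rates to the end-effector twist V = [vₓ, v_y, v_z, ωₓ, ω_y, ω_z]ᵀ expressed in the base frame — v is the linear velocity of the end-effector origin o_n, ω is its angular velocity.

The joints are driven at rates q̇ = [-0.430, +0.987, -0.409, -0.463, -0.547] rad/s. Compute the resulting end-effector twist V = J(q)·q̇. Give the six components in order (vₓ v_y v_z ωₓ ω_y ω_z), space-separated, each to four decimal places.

o_n = [-0.6411, 0.0224, 1.5863]
J₁: ẑ×o_n = [-0.0224, -0.6411, 0.0000], ω = ẑ
J2: z=[0.0000, 0.0000, 1.0000] o=[0.0649, -0.1997, 0.4200] → [-0.2221, -0.7060, 0.0000, 0.0000, 0.0000, 1.0000]
J3: z=[-0.4067, -0.9135, 0.0000] o=[-0.4467, 0.0281, 0.8300] → [-0.6909, 0.3076, -0.1753, -0.4067, -0.9135, 0.0000]
J4: z=[-0.4067, -0.9135, 0.0000] o=[-0.6873, 0.1352, 1.5536] → [-0.0299, 0.0133, 0.0881, -0.4067, -0.9135, 0.0000]
J5: z=[0.5624, -0.2504, 0.7880] o=[-0.6009, 0.0967, 1.4797] → [0.0319, -0.0916, -0.0519, 0.5624, -0.2504, 0.7880]
V = J·q̇ = [0.0694, -0.5030, 0.0593, 0.0470, 0.9336, 0.1260]

0.0694 -0.5030 0.0593 0.0470 0.9336 0.1260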